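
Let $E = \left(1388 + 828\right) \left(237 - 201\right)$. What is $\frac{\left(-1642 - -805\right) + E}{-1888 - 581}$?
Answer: $- \frac{26313}{823} \approx -31.972$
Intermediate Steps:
$E = 79776$ ($E = 2216 \cdot 36 = 79776$)
$\frac{\left(-1642 - -805\right) + E}{-1888 - 581} = \frac{\left(-1642 - -805\right) + 79776}{-1888 - 581} = \frac{\left(-1642 + 805\right) + 79776}{-2469} = \left(-837 + 79776\right) \left(- \frac{1}{2469}\right) = 78939 \left(- \frac{1}{2469}\right) = - \frac{26313}{823}$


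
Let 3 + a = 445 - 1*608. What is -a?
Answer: 166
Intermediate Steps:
a = -166 (a = -3 + (445 - 1*608) = -3 + (445 - 608) = -3 - 163 = -166)
-a = -1*(-166) = 166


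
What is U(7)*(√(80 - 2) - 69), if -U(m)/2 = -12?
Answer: -1656 + 24*√78 ≈ -1444.0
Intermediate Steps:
U(m) = 24 (U(m) = -2*(-12) = 24)
U(7)*(√(80 - 2) - 69) = 24*(√(80 - 2) - 69) = 24*(√78 - 69) = 24*(-69 + √78) = -1656 + 24*√78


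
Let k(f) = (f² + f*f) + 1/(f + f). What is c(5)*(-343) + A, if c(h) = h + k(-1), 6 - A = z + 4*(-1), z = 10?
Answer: -4459/2 ≈ -2229.5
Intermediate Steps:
k(f) = 1/(2*f) + 2*f² (k(f) = (f² + f²) + 1/(2*f) = 2*f² + 1/(2*f) = 1/(2*f) + 2*f²)
A = 0 (A = 6 - (10 + 4*(-1)) = 6 - (10 - 4) = 6 - 1*6 = 6 - 6 = 0)
c(h) = 3/2 + h (c(h) = h + (½)*(1 + 4*(-1)³)/(-1) = h + (½)*(-1)*(1 + 4*(-1)) = h + (½)*(-1)*(1 - 4) = h + (½)*(-1)*(-3) = h + 3/2 = 3/2 + h)
c(5)*(-343) + A = (3/2 + 5)*(-343) + 0 = (13/2)*(-343) + 0 = -4459/2 + 0 = -4459/2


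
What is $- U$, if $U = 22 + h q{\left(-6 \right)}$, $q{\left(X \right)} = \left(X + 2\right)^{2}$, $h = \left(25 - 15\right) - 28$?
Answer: $266$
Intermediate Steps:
$h = -18$ ($h = 10 - 28 = -18$)
$q{\left(X \right)} = \left(2 + X\right)^{2}$
$U = -266$ ($U = 22 - 18 \left(2 - 6\right)^{2} = 22 - 18 \left(-4\right)^{2} = 22 - 288 = -266$)
$- U = \left(-1\right) \left(-266\right) = 266$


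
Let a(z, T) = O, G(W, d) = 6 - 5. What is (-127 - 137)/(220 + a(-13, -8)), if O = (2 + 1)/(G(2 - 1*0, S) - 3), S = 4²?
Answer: -528/437 ≈ -1.2082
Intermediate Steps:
S = 16
G(W, d) = 1
O = -3/2 (O = (2 + 1)/(1 - 3) = 3/(-2) = 3*(-½) = -3/2 ≈ -1.5000)
a(z, T) = -3/2
(-127 - 137)/(220 + a(-13, -8)) = (-127 - 137)/(220 - 3/2) = -264/437/2 = -264*2/437 = -528/437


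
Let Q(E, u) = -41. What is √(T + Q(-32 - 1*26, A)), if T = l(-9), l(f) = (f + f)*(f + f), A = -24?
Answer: √283 ≈ 16.823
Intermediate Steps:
l(f) = 4*f² (l(f) = (2*f)*(2*f) = 4*f²)
T = 324 (T = 4*(-9)² = 4*81 = 324)
√(T + Q(-32 - 1*26, A)) = √(324 - 41) = √283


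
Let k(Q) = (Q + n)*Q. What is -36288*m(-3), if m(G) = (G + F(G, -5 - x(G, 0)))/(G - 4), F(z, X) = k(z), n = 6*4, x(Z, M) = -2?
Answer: -342144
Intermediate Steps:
n = 24
k(Q) = Q*(24 + Q) (k(Q) = (Q + 24)*Q = (24 + Q)*Q = Q*(24 + Q))
F(z, X) = z*(24 + z)
m(G) = (G + G*(24 + G))/(-4 + G) (m(G) = (G + G*(24 + G))/(G - 4) = (G + G*(24 + G))/(-4 + G))
-36288*m(-3) = -(-108864)*(25 - 3)/(-4 - 3) = -(-108864)*22/(-7) = -(-108864)*(-1)*22/7 = -36288*66/7 = -342144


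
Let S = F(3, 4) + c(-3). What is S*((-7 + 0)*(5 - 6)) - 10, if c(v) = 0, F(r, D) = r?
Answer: 11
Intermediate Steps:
S = 3 (S = 3 + 0 = 3)
S*((-7 + 0)*(5 - 6)) - 10 = 3*((-7 + 0)*(5 - 6)) - 10 = 3*(-7*(-1)) - 10 = 3*7 - 10 = 21 - 10 = 11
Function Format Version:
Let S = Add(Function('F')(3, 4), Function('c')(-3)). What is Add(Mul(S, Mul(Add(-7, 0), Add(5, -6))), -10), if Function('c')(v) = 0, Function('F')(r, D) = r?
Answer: 11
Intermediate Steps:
S = 3 (S = Add(3, 0) = 3)
Add(Mul(S, Mul(Add(-7, 0), Add(5, -6))), -10) = Add(Mul(3, Mul(Add(-7, 0), Add(5, -6))), -10) = Add(Mul(3, Mul(-7, -1)), -10) = Add(Mul(3, 7), -10) = Add(21, -10) = 11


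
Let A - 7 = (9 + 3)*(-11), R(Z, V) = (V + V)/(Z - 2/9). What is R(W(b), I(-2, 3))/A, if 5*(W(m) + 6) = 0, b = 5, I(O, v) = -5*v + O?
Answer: -153/3500 ≈ -0.043714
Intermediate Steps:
I(O, v) = O - 5*v
W(m) = -6 (W(m) = -6 + (1/5)*0 = -6 + 0 = -6)
R(Z, V) = 2*V/(-2/9 + Z) (R(Z, V) = (2*V)/(Z - 2*1/9) = (2*V)/(Z - 2/9) = (2*V)/(-2/9 + Z) = 2*V/(-2/9 + Z))
A = -125 (A = 7 + (9 + 3)*(-11) = 7 + 12*(-11) = 7 - 132 = -125)
R(W(b), I(-2, 3))/A = (18*(-2 - 5*3)/(-2 + 9*(-6)))/(-125) = (18*(-2 - 15)/(-2 - 54))*(-1/125) = (18*(-17)/(-56))*(-1/125) = (18*(-17)*(-1/56))*(-1/125) = (153/28)*(-1/125) = -153/3500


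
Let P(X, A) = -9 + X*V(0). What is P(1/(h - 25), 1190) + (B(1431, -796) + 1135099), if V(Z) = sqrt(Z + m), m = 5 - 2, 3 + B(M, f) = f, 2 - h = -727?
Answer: 1134291 + sqrt(3)/704 ≈ 1.1343e+6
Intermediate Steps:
h = 729 (h = 2 - 1*(-727) = 2 + 727 = 729)
B(M, f) = -3 + f
m = 3
V(Z) = sqrt(3 + Z) (V(Z) = sqrt(Z + 3) = sqrt(3 + Z))
P(X, A) = -9 + X*sqrt(3) (P(X, A) = -9 + X*sqrt(3 + 0) = -9 + X*sqrt(3))
P(1/(h - 25), 1190) + (B(1431, -796) + 1135099) = (-9 + sqrt(3)/(729 - 25)) + ((-3 - 796) + 1135099) = (-9 + sqrt(3)/704) + (-799 + 1135099) = (-9 + sqrt(3)/704) + 1134300 = 1134291 + sqrt(3)/704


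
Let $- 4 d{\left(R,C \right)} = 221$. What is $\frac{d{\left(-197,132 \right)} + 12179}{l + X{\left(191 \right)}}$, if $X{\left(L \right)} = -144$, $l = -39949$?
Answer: $- \frac{48495}{160372} \approx -0.30239$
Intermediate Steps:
$d{\left(R,C \right)} = - \frac{221}{4}$ ($d{\left(R,C \right)} = \left(- \frac{1}{4}\right) 221 = - \frac{221}{4}$)
$\frac{d{\left(-197,132 \right)} + 12179}{l + X{\left(191 \right)}} = \frac{- \frac{221}{4} + 12179}{-39949 - 144} = \frac{48495}{4 \left(-40093\right)} = \frac{48495}{4} \left(- \frac{1}{40093}\right) = - \frac{48495}{160372}$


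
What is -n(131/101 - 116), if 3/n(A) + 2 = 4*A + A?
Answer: 303/58127 ≈ 0.0052127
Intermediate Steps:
n(A) = 3/(-2 + 5*A) (n(A) = 3/(-2 + (4*A + A)) = 3/(-2 + 5*A))
-n(131/101 - 116) = -3/(-2 + 5*(131/101 - 116)) = -3/(-2 + 5*(-11585/101)) = -3/(-2 - 57925/101) = -3/(-58127/101) = -3*(-101)/58127 = -1*(-303/58127) = 303/58127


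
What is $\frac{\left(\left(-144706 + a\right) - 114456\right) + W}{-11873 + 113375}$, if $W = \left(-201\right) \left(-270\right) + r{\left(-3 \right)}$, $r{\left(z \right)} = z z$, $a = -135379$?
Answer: $- \frac{170131}{50751} \approx -3.3523$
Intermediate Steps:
$r{\left(z \right)} = z^{2}$
$W = 54279$ ($W = \left(-201\right) \left(-270\right) + \left(-3\right)^{2} = 54270 + 9 = 54279$)
$\frac{\left(\left(-144706 + a\right) - 114456\right) + W}{-11873 + 113375} = \frac{\left(\left(-144706 - 135379\right) - 114456\right) + 54279}{-11873 + 113375} = \frac{\left(-280085 - 114456\right) + 54279}{101502} = \left(-394541 + 54279\right) \frac{1}{101502} = \left(-340262\right) \frac{1}{101502} = - \frac{170131}{50751}$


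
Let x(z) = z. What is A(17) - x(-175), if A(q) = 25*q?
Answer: 600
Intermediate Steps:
A(17) - x(-175) = 25*17 - 1*(-175) = 425 + 175 = 600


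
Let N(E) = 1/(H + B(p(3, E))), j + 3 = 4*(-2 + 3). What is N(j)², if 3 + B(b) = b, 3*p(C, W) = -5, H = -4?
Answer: 9/676 ≈ 0.013314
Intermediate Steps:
p(C, W) = -5/3 (p(C, W) = (⅓)*(-5) = -5/3)
B(b) = -3 + b
j = 1 (j = -3 + 4*(-2 + 3) = -3 + 4*1 = -3 + 4 = 1)
N(E) = -3/26 (N(E) = 1/(-4 + (-3 - 5/3)) = 1/(-4 - 14/3) = 1/(-26/3) = -3/26)
N(j)² = (-3/26)² = 9/676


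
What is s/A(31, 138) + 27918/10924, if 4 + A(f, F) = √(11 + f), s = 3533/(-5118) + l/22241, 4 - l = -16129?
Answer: 10349943471115/4041286537314 + 3991241*√42/2959565388 ≈ 2.5698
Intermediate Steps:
l = 16133 (l = 4 - 1*(-16129) = 4 + 16129 = 16133)
s = 3991241/113829438 (s = 3533/(-5118) + 16133/22241 = 3533*(-1/5118) + 16133*(1/22241) = -3533/5118 + 16133/22241 = 3991241/113829438 ≈ 0.035063)
A(f, F) = -4 + √(11 + f)
s/A(31, 138) + 27918/10924 = 3991241/(113829438*(-4 + √(11 + 31))) + 27918/10924 = 3991241/(113829438*(-4 + √42)) + 27918*(1/10924) = 3991241/(113829438*(-4 + √42)) + 13959/5462 = 13959/5462 + 3991241/(113829438*(-4 + √42))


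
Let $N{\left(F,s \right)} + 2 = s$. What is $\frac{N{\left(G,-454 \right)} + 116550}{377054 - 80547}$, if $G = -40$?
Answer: $\frac{116094}{296507} \approx 0.39154$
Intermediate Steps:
$N{\left(F,s \right)} = -2 + s$
$\frac{N{\left(G,-454 \right)} + 116550}{377054 - 80547} = \frac{\left(-2 - 454\right) + 116550}{377054 - 80547} = \frac{-456 + 116550}{296507} = 116094 \cdot \frac{1}{296507} = \frac{116094}{296507}$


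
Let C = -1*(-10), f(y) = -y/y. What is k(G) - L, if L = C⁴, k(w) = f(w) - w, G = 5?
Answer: -10006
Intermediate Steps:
f(y) = -1 (f(y) = -1*1 = -1)
k(w) = -1 - w
C = 10
L = 10000 (L = 10⁴ = 10000)
k(G) - L = (-1 - 1*5) - 1*10000 = (-1 - 5) - 10000 = -6 - 10000 = -10006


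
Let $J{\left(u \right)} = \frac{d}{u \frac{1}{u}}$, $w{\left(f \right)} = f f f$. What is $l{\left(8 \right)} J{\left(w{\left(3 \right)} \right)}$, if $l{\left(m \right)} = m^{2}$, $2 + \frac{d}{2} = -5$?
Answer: $-896$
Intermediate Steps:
$w{\left(f \right)} = f^{3}$ ($w{\left(f \right)} = f^{2} f = f^{3}$)
$d = -14$ ($d = -4 + 2 \left(-5\right) = -4 - 10 = -14$)
$J{\left(u \right)} = -14$ ($J{\left(u \right)} = - \frac{14}{u \frac{1}{u}} = - \frac{14}{1} = \left(-14\right) 1 = -14$)
$l{\left(8 \right)} J{\left(w{\left(3 \right)} \right)} = 8^{2} \left(-14\right) = 64 \left(-14\right) = -896$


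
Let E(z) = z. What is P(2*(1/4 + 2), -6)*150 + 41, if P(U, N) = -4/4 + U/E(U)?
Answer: 41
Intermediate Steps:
P(U, N) = 0 (P(U, N) = -4/4 + U/U = -4*1/4 + 1 = -1 + 1 = 0)
P(2*(1/4 + 2), -6)*150 + 41 = 0*150 + 41 = 0 + 41 = 41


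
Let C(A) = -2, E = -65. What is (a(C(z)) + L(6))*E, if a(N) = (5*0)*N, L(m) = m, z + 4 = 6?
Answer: -390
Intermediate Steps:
z = 2 (z = -4 + 6 = 2)
a(N) = 0 (a(N) = 0*N = 0)
(a(C(z)) + L(6))*E = (0 + 6)*(-65) = 6*(-65) = -390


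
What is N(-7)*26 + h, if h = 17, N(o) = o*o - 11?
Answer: 1005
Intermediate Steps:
N(o) = -11 + o² (N(o) = o² - 11 = -11 + o²)
N(-7)*26 + h = (-11 + (-7)²)*26 + 17 = (-11 + 49)*26 + 17 = 38*26 + 17 = 988 + 17 = 1005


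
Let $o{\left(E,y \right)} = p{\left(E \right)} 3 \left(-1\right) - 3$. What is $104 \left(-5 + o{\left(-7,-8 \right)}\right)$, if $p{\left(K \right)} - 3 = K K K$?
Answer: $105248$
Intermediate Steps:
$p{\left(K \right)} = 3 + K^{3}$ ($p{\left(K \right)} = 3 + K K K = 3 + K^{2} K = 3 + K^{3}$)
$o{\left(E,y \right)} = -12 - 3 E^{3}$ ($o{\left(E,y \right)} = \left(3 + E^{3}\right) 3 \left(-1\right) - 3 = \left(9 + 3 E^{3}\right) \left(-1\right) - 3 = \left(-9 - 3 E^{3}\right) - 3 = -12 - 3 E^{3}$)
$104 \left(-5 + o{\left(-7,-8 \right)}\right) = 104 \left(-5 - \left(12 + 3 \left(-7\right)^{3}\right)\right) = 104 \left(-5 - -1017\right) = 104 \left(-5 + \left(-12 + 1029\right)\right) = 104 \left(-5 + 1017\right) = 104 \cdot 1012 = 105248$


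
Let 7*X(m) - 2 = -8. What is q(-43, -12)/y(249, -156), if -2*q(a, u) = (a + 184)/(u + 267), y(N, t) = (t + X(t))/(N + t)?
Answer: 10199/62220 ≈ 0.16392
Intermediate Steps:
X(m) = -6/7 (X(m) = 2/7 + (⅐)*(-8) = 2/7 - 8/7 = -6/7)
y(N, t) = (-6/7 + t)/(N + t) (y(N, t) = (t - 6/7)/(N + t) = (-6/7 + t)/(N + t))
q(a, u) = -(184 + a)/(2*(267 + u)) (q(a, u) = -(a + 184)/(2*(u + 267)) = -(184 + a)/(2*(267 + u)))
q(-43, -12)/y(249, -156) = ((-184 - 1*(-43))/(2*(267 - 12)))/(((-6/7 - 156)/(249 - 156))) = ((½)*(-184 + 43)/255)/((-1098/7/93)) = ((½)*(1/255)*(-141))/(((1/93)*(-1098/7))) = -47/(170*(-366/217)) = -47/170*(-217/366) = 10199/62220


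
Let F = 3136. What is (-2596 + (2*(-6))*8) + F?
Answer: 444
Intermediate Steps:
(-2596 + (2*(-6))*8) + F = (-2596 + (2*(-6))*8) + 3136 = (-2596 - 12*8) + 3136 = (-2596 - 96) + 3136 = -2692 + 3136 = 444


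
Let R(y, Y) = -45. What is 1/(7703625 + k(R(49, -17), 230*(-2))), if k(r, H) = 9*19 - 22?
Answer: 1/7703774 ≈ 1.2981e-7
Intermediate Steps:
k(r, H) = 149 (k(r, H) = 171 - 22 = 149)
1/(7703625 + k(R(49, -17), 230*(-2))) = 1/(7703625 + 149) = 1/7703774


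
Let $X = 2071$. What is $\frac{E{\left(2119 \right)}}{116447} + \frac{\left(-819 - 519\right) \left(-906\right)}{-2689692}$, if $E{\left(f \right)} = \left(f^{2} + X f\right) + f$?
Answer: $\frac{1978772119296}{26100547027} \approx 75.813$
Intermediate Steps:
$E{\left(f \right)} = f^{2} + 2072 f$ ($E{\left(f \right)} = \left(f^{2} + 2071 f\right) + f = f^{2} + 2072 f$)
$\frac{E{\left(2119 \right)}}{116447} + \frac{\left(-819 - 519\right) \left(-906\right)}{-2689692} = \frac{2119 \left(2072 + 2119\right)}{116447} + \frac{\left(-819 - 519\right) \left(-906\right)}{-2689692} = 2119 \cdot 4191 \cdot \frac{1}{116447} + \left(-1338\right) \left(-906\right) \left(- \frac{1}{2689692}\right) = 8880729 \cdot \frac{1}{116447} + 1212228 \left(- \frac{1}{2689692}\right) = \frac{8880729}{116447} - \frac{101019}{224141} = \frac{1978772119296}{26100547027}$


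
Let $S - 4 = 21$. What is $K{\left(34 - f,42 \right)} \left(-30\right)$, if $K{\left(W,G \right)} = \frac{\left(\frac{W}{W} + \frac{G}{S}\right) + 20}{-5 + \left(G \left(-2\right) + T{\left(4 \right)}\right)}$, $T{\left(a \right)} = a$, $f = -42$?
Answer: $\frac{3402}{425} \approx 8.0047$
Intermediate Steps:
$S = 25$ ($S = 4 + 21 = 25$)
$K{\left(W,G \right)} = \frac{21 + \frac{G}{25}}{-1 - 2 G}$ ($K{\left(W,G \right)} = \frac{\left(\frac{W}{W} + \frac{G}{25}\right) + 20}{-5 + \left(G \left(-2\right) + 4\right)} = \frac{\left(1 + G \frac{1}{25}\right) + 20}{-5 - \left(-4 + 2 G\right)} = \frac{\left(1 + \frac{G}{25}\right) + 20}{-5 - \left(-4 + 2 G\right)} = \frac{21 + \frac{G}{25}}{-1 - 2 G}$)
$K{\left(34 - f,42 \right)} \left(-30\right) = \frac{-525 - 42}{25 \left(1 + 2 \cdot 42\right)} \left(-30\right) = \frac{-525 - 42}{25 \left(1 + 84\right)} \left(-30\right) = \frac{1}{25} \cdot \frac{1}{85} \left(-567\right) \left(-30\right) = \left(- \frac{567}{2125}\right) \left(-30\right) = \frac{3402}{425}$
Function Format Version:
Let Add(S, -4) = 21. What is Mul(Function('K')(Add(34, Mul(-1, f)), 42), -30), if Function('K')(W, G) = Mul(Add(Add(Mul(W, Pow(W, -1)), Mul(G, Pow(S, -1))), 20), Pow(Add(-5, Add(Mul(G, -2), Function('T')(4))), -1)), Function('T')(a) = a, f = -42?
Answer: Rational(3402, 425) ≈ 8.0047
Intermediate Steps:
S = 25 (S = Add(4, 21) = 25)
Function('K')(W, G) = Mul(Pow(Add(-1, Mul(-2, G)), -1), Add(21, Mul(Rational(1, 25), G))) (Function('K')(W, G) = Mul(Add(Add(Mul(W, Pow(W, -1)), Mul(G, Pow(25, -1))), 20), Pow(Add(-5, Add(Mul(G, -2), 4)), -1)) = Mul(Add(Add(1, Mul(G, Rational(1, 25))), 20), Pow(Add(-5, Add(Mul(-2, G), 4)), -1)) = Mul(Add(Add(1, Mul(Rational(1, 25), G)), 20), Pow(Add(-5, Add(4, Mul(-2, G))), -1)) = Mul(Add(21, Mul(Rational(1, 25), G)), Pow(Add(-1, Mul(-2, G)), -1)) = Mul(Pow(Add(-1, Mul(-2, G)), -1), Add(21, Mul(Rational(1, 25), G))))
Mul(Function('K')(Add(34, Mul(-1, f)), 42), -30) = Mul(Mul(Rational(1, 25), Pow(Add(1, Mul(2, 42)), -1), Add(-525, Mul(-1, 42))), -30) = Mul(Mul(Rational(1, 25), Pow(Add(1, 84), -1), Add(-525, -42)), -30) = Mul(Mul(Rational(1, 25), Pow(85, -1), -567), -30) = Mul(Mul(Rational(1, 25), Rational(1, 85), -567), -30) = Mul(Rational(-567, 2125), -30) = Rational(3402, 425)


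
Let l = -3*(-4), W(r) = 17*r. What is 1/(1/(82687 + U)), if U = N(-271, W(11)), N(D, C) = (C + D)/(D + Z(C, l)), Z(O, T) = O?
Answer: 82688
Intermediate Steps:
l = 12
N(D, C) = 1 (N(D, C) = (C + D)/(D + C) = (C + D)/(C + D) = 1)
U = 1
1/(1/(82687 + U)) = 1/(1/(82687 + 1)) = 1/(1/82688) = 82688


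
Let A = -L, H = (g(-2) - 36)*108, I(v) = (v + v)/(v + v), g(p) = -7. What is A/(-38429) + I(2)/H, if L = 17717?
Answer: 82239319/178464276 ≈ 0.46082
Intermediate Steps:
I(v) = 1 (I(v) = (2*v)/((2*v)) = (2*v)*(1/(2*v)) = 1)
H = -4644 (H = (-7 - 36)*108 = -43*108 = -4644)
A = -17717 (A = -1*17717 = -17717)
A/(-38429) + I(2)/H = -17717/(-38429) + 1/(-4644) = -17717*(-1/38429) + 1*(-1/4644) = 17717/38429 - 1/4644 = 82239319/178464276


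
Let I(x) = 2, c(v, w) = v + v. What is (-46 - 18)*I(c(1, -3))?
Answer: -128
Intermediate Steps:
c(v, w) = 2*v
(-46 - 18)*I(c(1, -3)) = (-46 - 18)*2 = -64*2 = -128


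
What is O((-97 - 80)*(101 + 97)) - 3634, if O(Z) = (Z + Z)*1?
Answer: -73726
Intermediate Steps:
O(Z) = 2*Z (O(Z) = (2*Z)*1 = 2*Z)
O((-97 - 80)*(101 + 97)) - 3634 = 2*((-97 - 80)*(101 + 97)) - 3634 = 2*(-177*198) - 3634 = 2*(-35046) - 3634 = -70092 - 3634 = -73726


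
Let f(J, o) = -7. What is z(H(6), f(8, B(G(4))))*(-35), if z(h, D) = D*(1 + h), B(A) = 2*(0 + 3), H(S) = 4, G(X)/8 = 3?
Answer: 1225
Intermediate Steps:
G(X) = 24 (G(X) = 8*3 = 24)
B(A) = 6 (B(A) = 2*3 = 6)
z(H(6), f(8, B(G(4))))*(-35) = -7*(1 + 4)*(-35) = -7*5*(-35) = -35*(-35) = 1225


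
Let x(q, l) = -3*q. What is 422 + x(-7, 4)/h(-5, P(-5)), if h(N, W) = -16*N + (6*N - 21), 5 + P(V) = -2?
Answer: 12259/29 ≈ 422.72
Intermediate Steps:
P(V) = -7 (P(V) = -5 - 2 = -7)
h(N, W) = -21 - 10*N (h(N, W) = -16*N + (-21 + 6*N) = -21 - 10*N)
422 + x(-7, 4)/h(-5, P(-5)) = 422 + (-3*(-7))/(-21 - 10*(-5)) = 422 + 21/(-21 + 50) = 422 + 21/29 = 12259/29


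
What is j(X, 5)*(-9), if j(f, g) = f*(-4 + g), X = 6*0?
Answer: 0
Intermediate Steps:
X = 0
j(X, 5)*(-9) = (0*(-4 + 5))*(-9) = (0*1)*(-9) = 0*(-9) = 0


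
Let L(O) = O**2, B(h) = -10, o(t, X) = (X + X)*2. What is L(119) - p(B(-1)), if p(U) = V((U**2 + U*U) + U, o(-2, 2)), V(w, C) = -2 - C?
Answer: 14171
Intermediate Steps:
o(t, X) = 4*X (o(t, X) = (2*X)*2 = 4*X)
p(U) = -10 (p(U) = -2 - 4*2 = -2 - 1*8 = -2 - 8 = -10)
L(119) - p(B(-1)) = 119**2 - 1*(-10) = 14161 + 10 = 14171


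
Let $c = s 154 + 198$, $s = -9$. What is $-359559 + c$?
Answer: $-360747$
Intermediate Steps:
$c = -1188$ ($c = \left(-9\right) 154 + 198 = -1386 + 198 = -1188$)
$-359559 + c = -359559 - 1188 = -360747$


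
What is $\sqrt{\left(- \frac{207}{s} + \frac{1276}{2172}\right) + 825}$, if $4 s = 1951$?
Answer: $\frac{\sqrt{926091687002070}}{1059393} \approx 28.726$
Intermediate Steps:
$s = \frac{1951}{4}$ ($s = \frac{1}{4} \cdot 1951 = \frac{1951}{4} \approx 487.75$)
$\sqrt{\left(- \frac{207}{s} + \frac{1276}{2172}\right) + 825} = \sqrt{\left(- \frac{207}{\frac{1951}{4}} + \frac{1276}{2172}\right) + 825} = \sqrt{\left(\left(-207\right) \frac{4}{1951} + 1276 \cdot \frac{1}{2172}\right) + 825} = \sqrt{\left(- \frac{828}{1951} + \frac{319}{543}\right) + 825} = \sqrt{\frac{172765}{1059393} + 825} = \sqrt{\frac{874171990}{1059393}} = \frac{\sqrt{926091687002070}}{1059393}$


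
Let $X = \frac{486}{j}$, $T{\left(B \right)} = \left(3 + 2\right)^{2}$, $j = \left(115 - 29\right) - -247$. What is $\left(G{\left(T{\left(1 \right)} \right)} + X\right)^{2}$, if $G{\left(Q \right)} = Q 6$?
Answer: $\frac{31404816}{1369} \approx 22940.0$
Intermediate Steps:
$j = 333$ ($j = \left(115 - 29\right) + 247 = 86 + 247 = 333$)
$T{\left(B \right)} = 25$ ($T{\left(B \right)} = 5^{2} = 25$)
$G{\left(Q \right)} = 6 Q$
$X = \frac{54}{37}$ ($X = \frac{486}{333} = 486 \cdot \frac{1}{333} = \frac{54}{37} \approx 1.4595$)
$\left(G{\left(T{\left(1 \right)} \right)} + X\right)^{2} = \left(6 \cdot 25 + \frac{54}{37}\right)^{2} = \left(150 + \frac{54}{37}\right)^{2} = \left(\frac{5604}{37}\right)^{2} = \frac{31404816}{1369}$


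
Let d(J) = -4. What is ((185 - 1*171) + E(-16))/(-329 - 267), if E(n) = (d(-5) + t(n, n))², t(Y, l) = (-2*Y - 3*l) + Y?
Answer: -1807/298 ≈ -6.0638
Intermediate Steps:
t(Y, l) = -Y - 3*l (t(Y, l) = (-3*l - 2*Y) + Y = -Y - 3*l)
E(n) = (-4 - 4*n)² (E(n) = (-4 + (-n - 3*n))² = (-4 - 4*n)²)
((185 - 1*171) + E(-16))/(-329 - 267) = ((185 - 1*171) + 16*(1 - 16)²)/(-329 - 267) = ((185 - 171) + 16*(-15)²)/(-596) = (14 + 16*225)*(-1/596) = (14 + 3600)*(-1/596) = 3614*(-1/596) = -1807/298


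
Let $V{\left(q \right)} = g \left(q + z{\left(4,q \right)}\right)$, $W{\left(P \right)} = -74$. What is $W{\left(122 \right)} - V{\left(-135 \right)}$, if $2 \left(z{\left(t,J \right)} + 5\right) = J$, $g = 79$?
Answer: $\frac{32637}{2} \approx 16319.0$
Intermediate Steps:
$z{\left(t,J \right)} = -5 + \frac{J}{2}$
$V{\left(q \right)} = -395 + \frac{237 q}{2}$ ($V{\left(q \right)} = 79 \left(q + \left(-5 + \frac{q}{2}\right)\right) = 79 \left(-5 + \frac{3 q}{2}\right) = -395 + \frac{237 q}{2}$)
$W{\left(122 \right)} - V{\left(-135 \right)} = -74 - \left(-395 + \frac{237}{2} \left(-135\right)\right) = -74 - \left(-395 - \frac{31995}{2}\right) = -74 - - \frac{32785}{2} = -74 + \frac{32785}{2} = \frac{32637}{2}$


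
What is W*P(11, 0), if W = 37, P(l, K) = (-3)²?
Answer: 333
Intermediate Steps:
P(l, K) = 9
W*P(11, 0) = 37*9 = 333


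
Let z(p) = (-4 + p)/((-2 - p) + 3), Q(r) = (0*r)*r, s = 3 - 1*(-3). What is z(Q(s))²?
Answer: 16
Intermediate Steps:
s = 6 (s = 3 + 3 = 6)
Q(r) = 0 (Q(r) = 0*r = 0)
z(p) = (-4 + p)/(1 - p)
z(Q(s))² = ((4 - 1*0)/(-1 + 0))² = ((4 + 0)/(-1))² = (-1*4)² = (-4)² = 16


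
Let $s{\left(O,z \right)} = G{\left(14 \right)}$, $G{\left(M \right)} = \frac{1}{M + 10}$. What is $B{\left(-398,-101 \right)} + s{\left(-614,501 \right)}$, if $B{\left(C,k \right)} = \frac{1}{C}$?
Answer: $\frac{187}{4776} \approx 0.039154$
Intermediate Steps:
$G{\left(M \right)} = \frac{1}{10 + M}$
$s{\left(O,z \right)} = \frac{1}{24}$ ($s{\left(O,z \right)} = \frac{1}{10 + 14} = \frac{1}{24}$)
$B{\left(-398,-101 \right)} + s{\left(-614,501 \right)} = \frac{1}{-398} + \frac{1}{24} = - \frac{1}{398} + \frac{1}{24} = \frac{187}{4776}$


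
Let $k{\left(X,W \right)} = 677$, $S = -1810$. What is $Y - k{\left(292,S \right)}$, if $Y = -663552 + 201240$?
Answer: $-462989$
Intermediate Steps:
$Y = -462312$
$Y - k{\left(292,S \right)} = -462312 - 677 = -462989$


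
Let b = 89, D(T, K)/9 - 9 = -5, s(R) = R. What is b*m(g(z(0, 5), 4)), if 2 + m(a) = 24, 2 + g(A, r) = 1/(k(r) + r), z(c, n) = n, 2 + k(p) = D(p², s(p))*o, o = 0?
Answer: 1958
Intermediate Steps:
D(T, K) = 36 (D(T, K) = 81 + 9*(-5) = 81 - 45 = 36)
k(p) = -2 (k(p) = -2 + 36*0 = -2 + 0 = -2)
g(A, r) = -2 + 1/(-2 + r)
m(a) = 22 (m(a) = -2 + 24 = 22)
b*m(g(z(0, 5), 4)) = 89*22 = 1958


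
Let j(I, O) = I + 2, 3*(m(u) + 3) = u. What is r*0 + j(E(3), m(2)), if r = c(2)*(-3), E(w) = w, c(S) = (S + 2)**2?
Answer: 5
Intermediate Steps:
c(S) = (2 + S)**2
m(u) = -3 + u/3
j(I, O) = 2 + I
r = -48 (r = (2 + 2)**2*(-3) = 4**2*(-3) = 16*(-3) = -48)
r*0 + j(E(3), m(2)) = -48*0 + (2 + 3) = 0 + 5 = 5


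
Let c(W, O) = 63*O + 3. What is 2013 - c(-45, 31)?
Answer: 57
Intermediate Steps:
c(W, O) = 3 + 63*O
2013 - c(-45, 31) = 2013 - (3 + 63*31) = 2013 - (3 + 1953) = 2013 - 1*1956 = 2013 - 1956 = 57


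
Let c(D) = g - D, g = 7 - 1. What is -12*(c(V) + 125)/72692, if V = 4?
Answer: -381/18173 ≈ -0.020965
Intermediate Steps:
g = 6
c(D) = 6 - D
-12*(c(V) + 125)/72692 = -12*((6 - 1*4) + 125)/72692 = -12*((6 - 4) + 125)*(1/72692) = -12*(2 + 125)*(1/72692) = -12*127*(1/72692) = -1524*1/72692 = -381/18173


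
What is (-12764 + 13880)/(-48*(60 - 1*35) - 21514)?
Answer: -558/11357 ≈ -0.049133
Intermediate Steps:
(-12764 + 13880)/(-48*(60 - 1*35) - 21514) = 1116/(-48*(60 - 35) - 21514) = 1116/(-48*25 - 21514) = 1116/(-1200 - 21514) = 1116/(-22714) = 1116*(-1/22714) = -558/11357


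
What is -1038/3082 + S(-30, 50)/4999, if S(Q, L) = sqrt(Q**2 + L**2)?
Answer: -519/1541 + 10*sqrt(34)/4999 ≈ -0.32513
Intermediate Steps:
S(Q, L) = sqrt(L**2 + Q**2)
-1038/3082 + S(-30, 50)/4999 = -1038/3082 + sqrt(50**2 + (-30)**2)/4999 = -1038*1/3082 + sqrt(2500 + 900)*(1/4999) = -519/1541 + sqrt(3400)*(1/4999) = -519/1541 + (10*sqrt(34))*(1/4999) = -519/1541 + 10*sqrt(34)/4999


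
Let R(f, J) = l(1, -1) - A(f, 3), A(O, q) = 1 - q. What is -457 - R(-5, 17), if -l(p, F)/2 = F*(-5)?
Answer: -449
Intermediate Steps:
l(p, F) = 10*F (l(p, F) = -2*F*(-5) = -(-10)*F = 10*F)
R(f, J) = -8 (R(f, J) = 10*(-1) - (1 - 1*3) = -10 - (1 - 3) = -10 - 1*(-2) = -10 + 2 = -8)
-457 - R(-5, 17) = -457 - 1*(-8) = -457 + 8 = -449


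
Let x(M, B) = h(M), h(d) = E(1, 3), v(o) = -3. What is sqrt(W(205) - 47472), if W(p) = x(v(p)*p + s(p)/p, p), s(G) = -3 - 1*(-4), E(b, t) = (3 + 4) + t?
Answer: I*sqrt(47462) ≈ 217.86*I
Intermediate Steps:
E(b, t) = 7 + t
s(G) = 1 (s(G) = -3 + 4 = 1)
h(d) = 10 (h(d) = 7 + 3 = 10)
x(M, B) = 10
W(p) = 10
sqrt(W(205) - 47472) = sqrt(10 - 47472) = sqrt(-47462) = I*sqrt(47462)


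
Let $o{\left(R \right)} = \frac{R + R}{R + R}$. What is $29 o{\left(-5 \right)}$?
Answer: $29$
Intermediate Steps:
$o{\left(R \right)} = 1$ ($o{\left(R \right)} = \frac{2 R}{2 R} = 2 R \frac{1}{2 R} = 1$)
$29 o{\left(-5 \right)} = 29 \cdot 1 = 29$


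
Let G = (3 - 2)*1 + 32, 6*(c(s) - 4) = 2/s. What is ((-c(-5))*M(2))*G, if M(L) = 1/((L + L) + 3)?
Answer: -649/35 ≈ -18.543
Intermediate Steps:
c(s) = 4 + 1/(3*s) (c(s) = 4 + (2/s)/6 = 4 + 1/(3*s))
M(L) = 1/(3 + 2*L) (M(L) = 1/(2*L + 3) = 1/(3 + 2*L))
G = 33 (G = 1*1 + 32 = 1 + 32 = 33)
((-c(-5))*M(2))*G = ((-(4 + (⅓)/(-5)))/(3 + 2*2))*33 = ((-(4 + (⅓)*(-⅕)))/(3 + 4))*33 = (-(4 - 1/15)/7)*33 = (-1*59/15*(⅐))*33 = -59/15*⅐*33 = -59/105*33 = -649/35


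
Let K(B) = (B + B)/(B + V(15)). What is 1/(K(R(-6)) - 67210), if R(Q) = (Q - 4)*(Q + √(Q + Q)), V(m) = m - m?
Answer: -1/67208 ≈ -1.4879e-5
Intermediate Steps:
V(m) = 0
R(Q) = (-4 + Q)*(Q + √2*√Q) (R(Q) = (-4 + Q)*(Q + √(2*Q)) = (-4 + Q)*(Q + √2*√Q))
K(B) = 2 (K(B) = (B + B)/(B + 0) = (2*B)/B = 2)
1/(K(R(-6)) - 67210) = 1/(2 - 67210) = 1/(-67208) = -1/67208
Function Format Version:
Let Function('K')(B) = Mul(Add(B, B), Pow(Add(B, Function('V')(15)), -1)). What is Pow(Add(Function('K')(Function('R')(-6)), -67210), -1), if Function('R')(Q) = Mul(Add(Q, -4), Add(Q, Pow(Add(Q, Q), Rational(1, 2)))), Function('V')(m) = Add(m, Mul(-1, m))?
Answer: Rational(-1, 67208) ≈ -1.4879e-5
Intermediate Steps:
Function('V')(m) = 0
Function('R')(Q) = Mul(Add(-4, Q), Add(Q, Mul(Pow(2, Rational(1, 2)), Pow(Q, Rational(1, 2))))) (Function('R')(Q) = Mul(Add(-4, Q), Add(Q, Pow(Mul(2, Q), Rational(1, 2)))) = Mul(Add(-4, Q), Add(Q, Mul(Pow(2, Rational(1, 2)), Pow(Q, Rational(1, 2))))))
Function('K')(B) = 2 (Function('K')(B) = Mul(Add(B, B), Pow(Add(B, 0), -1)) = Mul(Mul(2, B), Pow(B, -1)) = 2)
Pow(Add(Function('K')(Function('R')(-6)), -67210), -1) = Pow(Add(2, -67210), -1) = Pow(-67208, -1) = Rational(-1, 67208)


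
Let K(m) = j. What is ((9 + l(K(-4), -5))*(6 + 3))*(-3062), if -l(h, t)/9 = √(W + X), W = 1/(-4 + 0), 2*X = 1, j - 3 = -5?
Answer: -124011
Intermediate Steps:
j = -2 (j = 3 - 5 = -2)
X = ½ (X = (½)*1 = ½ ≈ 0.50000)
K(m) = -2
W = -¼ (W = 1/(-4) = -¼ ≈ -0.25000)
l(h, t) = -9/2 (l(h, t) = -9*√(-¼ + ½) = -9*√(¼) = -9*½ = -9/2)
((9 + l(K(-4), -5))*(6 + 3))*(-3062) = ((9 - 9/2)*(6 + 3))*(-3062) = ((9/2)*9)*(-3062) = (81/2)*(-3062) = -124011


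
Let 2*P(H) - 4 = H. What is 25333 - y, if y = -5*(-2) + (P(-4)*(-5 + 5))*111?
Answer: 25323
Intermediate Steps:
P(H) = 2 + H/2
y = 10 (y = -5*(-2) + ((2 + (½)*(-4))*(-5 + 5))*111 = 10 + ((2 - 2)*0)*111 = 10 + (0*0)*111 = 10 + 0*111 = 10 + 0 = 10)
25333 - y = 25333 - 1*10 = 25333 - 10 = 25323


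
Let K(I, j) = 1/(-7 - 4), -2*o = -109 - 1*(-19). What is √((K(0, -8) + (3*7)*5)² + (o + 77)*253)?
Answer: 7*√103398/11 ≈ 204.63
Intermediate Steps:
o = 45 (o = -(-109 - 1*(-19))/2 = -(-109 + 19)/2 = -½*(-90) = 45)
K(I, j) = -1/11 (K(I, j) = 1/(-11) = -1/11)
√((K(0, -8) + (3*7)*5)² + (o + 77)*253) = √((-1/11 + (3*7)*5)² + (45 + 77)*253) = √((-1/11 + 21*5)² + 122*253) = √((-1/11 + 105)² + 30866) = √((1154/11)² + 30866) = √(1331716/121 + 30866) = √(5066502/121) = 7*√103398/11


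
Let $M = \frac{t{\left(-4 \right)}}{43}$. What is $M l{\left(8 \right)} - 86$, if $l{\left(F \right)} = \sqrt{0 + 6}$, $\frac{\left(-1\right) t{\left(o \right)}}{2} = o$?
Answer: $-86 + \frac{8 \sqrt{6}}{43} \approx -85.544$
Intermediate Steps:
$t{\left(o \right)} = - 2 o$
$l{\left(F \right)} = \sqrt{6}$
$M = \frac{8}{43}$ ($M = \frac{\left(-2\right) \left(-4\right)}{43} = 8 \cdot \frac{1}{43} = \frac{8}{43} \approx 0.18605$)
$M l{\left(8 \right)} - 86 = \frac{8 \sqrt{6}}{43} - 86 = -86 + \frac{8 \sqrt{6}}{43}$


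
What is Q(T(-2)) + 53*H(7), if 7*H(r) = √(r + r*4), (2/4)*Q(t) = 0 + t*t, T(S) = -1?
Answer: 2 + 53*√35/7 ≈ 46.793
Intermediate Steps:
Q(t) = 2*t² (Q(t) = 2*(0 + t*t) = 2*(0 + t²) = 2*t²)
H(r) = √5*√r/7 (H(r) = √(r + r*4)/7 = √(r + 4*r)/7 = √(5*r)/7 = (√5*√r)/7 = √5*√r/7)
Q(T(-2)) + 53*H(7) = 2*(-1)² + 53*(√5*√7/7) = 2*1 + 53*(√35/7) = 2 + 53*√35/7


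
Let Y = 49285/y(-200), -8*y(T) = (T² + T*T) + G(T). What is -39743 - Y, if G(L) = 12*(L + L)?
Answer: -74706983/1880 ≈ -39738.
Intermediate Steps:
G(L) = 24*L (G(L) = 12*(2*L) = 24*L)
y(T) = -3*T - T²/4 (y(T) = -((T² + T*T) + 24*T)/8 = -((T² + T²) + 24*T)/8 = -(2*T² + 24*T)/8 = -3*T - T²/4)
Y = -9857/1880 (Y = 49285/(((¼)*(-200)*(-12 - 1*(-200)))) = 49285/(((¼)*(-200)*(-12 + 200))) = 49285/(((¼)*(-200)*188)) = 49285/(-9400) = 49285*(-1/9400) = -9857/1880 ≈ -5.2431)
-39743 - Y = -39743 - 1*(-9857/1880) = -39743 + 9857/1880 = -74706983/1880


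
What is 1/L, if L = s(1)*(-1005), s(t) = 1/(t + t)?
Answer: -2/1005 ≈ -0.0019901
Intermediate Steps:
s(t) = 1/(2*t)
L = -1005/2 (L = ((½)/1)*(-1005) = ((½)*1)*(-1005) = (½)*(-1005) = -1005/2 ≈ -502.50)
1/L = 1/(-1005/2) = -2/1005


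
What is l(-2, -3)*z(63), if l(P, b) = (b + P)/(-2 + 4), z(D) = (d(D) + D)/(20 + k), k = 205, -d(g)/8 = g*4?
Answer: 217/10 ≈ 21.700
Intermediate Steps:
d(g) = -32*g (d(g) = -8*g*4 = -32*g)
z(D) = -31*D/225 (z(D) = (-32*D + D)/(20 + 205) = -31*D/225)
l(P, b) = P/2 + b/2 (l(P, b) = (P + b)/2 = (P + b)*(½) = P/2 + b/2)
l(-2, -3)*z(63) = ((½)*(-2) + (½)*(-3))*(-31/225*63) = (-1 - 3/2)*(-217/25) = -5/2*(-217/25) = 217/10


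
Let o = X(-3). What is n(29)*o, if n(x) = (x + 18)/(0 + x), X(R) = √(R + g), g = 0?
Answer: 47*I*√3/29 ≈ 2.8071*I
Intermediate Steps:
X(R) = √R (X(R) = √(R + 0) = √R)
n(x) = (18 + x)/x
o = I*√3 (o = √(-3) = I*√3 ≈ 1.732*I)
n(29)*o = ((18 + 29)/29)*(I*√3) = ((1/29)*47)*(I*√3) = 47*(I*√3)/29 = 47*I*√3/29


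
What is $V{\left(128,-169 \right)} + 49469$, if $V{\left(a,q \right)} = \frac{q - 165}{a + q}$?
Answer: $\frac{2028563}{41} \approx 49477.0$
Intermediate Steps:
$V{\left(a,q \right)} = \frac{-165 + q}{a + q}$
$V{\left(128,-169 \right)} + 49469 = \frac{-165 - 169}{128 - 169} + 49469 = \frac{1}{-41} \left(-334\right) + 49469 = \left(- \frac{1}{41}\right) \left(-334\right) + 49469 = \frac{334}{41} + 49469 = \frac{2028563}{41}$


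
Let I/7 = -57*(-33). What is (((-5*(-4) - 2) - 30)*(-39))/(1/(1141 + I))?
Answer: 6696144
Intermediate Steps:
I = 13167 (I = 7*(-57*(-33)) = 7*1881 = 13167)
(((-5*(-4) - 2) - 30)*(-39))/(1/(1141 + I)) = (((-5*(-4) - 2) - 30)*(-39))/(1/(1141 + 13167)) = (((20 - 2) - 30)*(-39))/(1/14308) = ((18 - 30)*(-39))/(1/14308) = -12*(-39)*14308 = 468*14308 = 6696144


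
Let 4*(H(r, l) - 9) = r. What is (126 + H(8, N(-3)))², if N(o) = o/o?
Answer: 18769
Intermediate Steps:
N(o) = 1
H(r, l) = 9 + r/4
(126 + H(8, N(-3)))² = (126 + (9 + (¼)*8))² = (126 + (9 + 2))² = (126 + 11)² = 137² = 18769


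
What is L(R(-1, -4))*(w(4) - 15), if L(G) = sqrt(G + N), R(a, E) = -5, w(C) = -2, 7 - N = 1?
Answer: -17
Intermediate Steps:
N = 6 (N = 7 - 1*1 = 7 - 1 = 6)
L(G) = sqrt(6 + G) (L(G) = sqrt(G + 6) = sqrt(6 + G))
L(R(-1, -4))*(w(4) - 15) = sqrt(6 - 5)*(-2 - 15) = sqrt(1)*(-17) = 1*(-17) = -17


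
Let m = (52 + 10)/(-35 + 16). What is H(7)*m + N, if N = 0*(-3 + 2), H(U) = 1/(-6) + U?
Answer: -1271/57 ≈ -22.298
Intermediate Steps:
H(U) = -⅙ + U
m = -62/19 (m = 62/(-19) = 62*(-1/19) = -62/19 ≈ -3.2632)
N = 0 (N = 0*(-1) = 0)
H(7)*m + N = (-⅙ + 7)*(-62/19) + 0 = (41/6)*(-62/19) + 0 = -1271/57 + 0 = -1271/57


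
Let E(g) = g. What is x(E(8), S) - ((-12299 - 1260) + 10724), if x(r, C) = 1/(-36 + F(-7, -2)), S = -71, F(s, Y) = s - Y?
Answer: 116234/41 ≈ 2835.0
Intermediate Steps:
x(r, C) = -1/41 (x(r, C) = 1/(-36 + (-7 - 1*(-2))) = 1/(-36 + (-7 + 2)) = 1/(-36 - 5) = 1/(-41) = -1/41)
x(E(8), S) - ((-12299 - 1260) + 10724) = -1/41 - ((-12299 - 1260) + 10724) = -1/41 - (-13559 + 10724) = -1/41 - 1*(-2835) = -1/41 + 2835 = 116234/41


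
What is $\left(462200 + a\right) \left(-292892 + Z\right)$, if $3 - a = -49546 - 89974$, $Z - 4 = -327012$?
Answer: $-373008087700$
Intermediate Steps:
$Z = -327008$ ($Z = 4 - 327012 = -327008$)
$a = 139523$ ($a = 3 - \left(-49546 - 89974\right) = 3 - -139520 = 3 + 139520 = 139523$)
$\left(462200 + a\right) \left(-292892 + Z\right) = \left(462200 + 139523\right) \left(-292892 - 327008\right) = 601723 \left(-619900\right) = -373008087700$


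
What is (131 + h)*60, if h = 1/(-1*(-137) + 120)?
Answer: 2020080/257 ≈ 7860.2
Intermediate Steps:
h = 1/257 (h = 1/(137 + 120) = 1/257 ≈ 0.0038911)
(131 + h)*60 = (131 + 1/257)*60 = (33668/257)*60 = 2020080/257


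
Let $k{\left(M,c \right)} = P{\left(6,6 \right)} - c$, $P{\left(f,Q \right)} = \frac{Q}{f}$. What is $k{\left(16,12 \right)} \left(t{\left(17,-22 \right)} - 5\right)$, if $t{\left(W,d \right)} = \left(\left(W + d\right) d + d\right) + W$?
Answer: $-1100$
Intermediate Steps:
$t{\left(W,d \right)} = W + d + d \left(W + d\right)$ ($t{\left(W,d \right)} = \left(d \left(W + d\right) + d\right) + W = \left(d + d \left(W + d\right)\right) + W = W + d + d \left(W + d\right)$)
$k{\left(M,c \right)} = 1 - c$ ($k{\left(M,c \right)} = \frac{6}{6} - c = 6 \cdot \frac{1}{6} - c = 1 - c$)
$k{\left(16,12 \right)} \left(t{\left(17,-22 \right)} - 5\right) = \left(1 - 12\right) \left(\left(17 - 22 + \left(-22\right)^{2} + 17 \left(-22\right)\right) - 5\right) = \left(1 - 12\right) \left(\left(17 - 22 + 484 - 374\right) - 5\right) = - 11 \left(105 - 5\right) = \left(-11\right) 100 = -1100$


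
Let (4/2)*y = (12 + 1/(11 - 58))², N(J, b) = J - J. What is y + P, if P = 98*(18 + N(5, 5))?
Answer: 8110321/4418 ≈ 1835.7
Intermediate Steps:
N(J, b) = 0
y = 316969/4418 (y = (12 + 1/(11 - 58))²/2 = (12 + 1/(-47))²/2 = (12 - 1/47)²/2 = (563/47)²/2 = (½)*(316969/2209) = 316969/4418 ≈ 71.745)
P = 1764 (P = 98*(18 + 0) = 98*18 = 1764)
y + P = 316969/4418 + 1764 = 8110321/4418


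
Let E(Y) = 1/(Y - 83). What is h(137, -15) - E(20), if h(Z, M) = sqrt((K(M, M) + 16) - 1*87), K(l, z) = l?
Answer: 1/63 + I*sqrt(86) ≈ 0.015873 + 9.2736*I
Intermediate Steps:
E(Y) = 1/(-83 + Y)
h(Z, M) = sqrt(-71 + M) (h(Z, M) = sqrt((M + 16) - 1*87) = sqrt((16 + M) - 87) = sqrt(-71 + M))
h(137, -15) - E(20) = sqrt(-71 - 15) - 1/(-83 + 20) = sqrt(-86) - 1/(-63) = I*sqrt(86) - 1*(-1/63) = I*sqrt(86) + 1/63 = 1/63 + I*sqrt(86)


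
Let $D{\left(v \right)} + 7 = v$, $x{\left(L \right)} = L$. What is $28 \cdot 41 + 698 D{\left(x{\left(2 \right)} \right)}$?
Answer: $-2342$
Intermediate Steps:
$D{\left(v \right)} = -7 + v$
$28 \cdot 41 + 698 D{\left(x{\left(2 \right)} \right)} = 28 \cdot 41 + 698 \left(-7 + 2\right) = 1148 + 698 \left(-5\right) = 1148 - 3490 = -2342$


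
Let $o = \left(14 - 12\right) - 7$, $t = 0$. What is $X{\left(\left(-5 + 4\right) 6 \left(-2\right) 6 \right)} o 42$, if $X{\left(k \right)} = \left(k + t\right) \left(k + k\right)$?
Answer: $-2177280$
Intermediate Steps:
$X{\left(k \right)} = 2 k^{2}$ ($X{\left(k \right)} = \left(k + 0\right) \left(k + k\right) = k 2 k = 2 k^{2}$)
$o = -5$ ($o = 2 - 7 = -5$)
$X{\left(\left(-5 + 4\right) 6 \left(-2\right) 6 \right)} o 42 = 2 \left(\left(-5 + 4\right) 6 \left(-2\right) 6\right)^{2} \left(-5\right) 42 = 2 \left(\left(-1\right) 6 \left(-2\right) 6\right)^{2} \left(-5\right) 42 = 2 \left(\left(-6\right) \left(-2\right) 6\right)^{2} \left(-5\right) 42 = 2 \left(12 \cdot 6\right)^{2} \left(-5\right) 42 = 2 \cdot 72^{2} \left(-5\right) 42 = 2 \cdot 5184 \left(-5\right) 42 = 10368 \left(-5\right) 42 = \left(-51840\right) 42 = -2177280$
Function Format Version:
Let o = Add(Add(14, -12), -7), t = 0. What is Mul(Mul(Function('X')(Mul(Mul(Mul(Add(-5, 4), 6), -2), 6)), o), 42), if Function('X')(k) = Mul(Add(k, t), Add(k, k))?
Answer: -2177280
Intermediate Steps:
Function('X')(k) = Mul(2, Pow(k, 2)) (Function('X')(k) = Mul(Add(k, 0), Add(k, k)) = Mul(k, Mul(2, k)) = Mul(2, Pow(k, 2)))
o = -5 (o = Add(2, -7) = -5)
Mul(Mul(Function('X')(Mul(Mul(Mul(Add(-5, 4), 6), -2), 6)), o), 42) = Mul(Mul(Mul(2, Pow(Mul(Mul(Mul(Add(-5, 4), 6), -2), 6), 2)), -5), 42) = Mul(Mul(Mul(2, Pow(Mul(Mul(Mul(-1, 6), -2), 6), 2)), -5), 42) = Mul(Mul(Mul(2, Pow(Mul(Mul(-6, -2), 6), 2)), -5), 42) = Mul(Mul(Mul(2, Pow(Mul(12, 6), 2)), -5), 42) = Mul(Mul(Mul(2, Pow(72, 2)), -5), 42) = Mul(Mul(Mul(2, 5184), -5), 42) = Mul(Mul(10368, -5), 42) = Mul(-51840, 42) = -2177280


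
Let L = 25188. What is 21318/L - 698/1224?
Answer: 354667/1284588 ≈ 0.27609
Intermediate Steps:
21318/L - 698/1224 = 21318/25188 - 698/1224 = 21318*(1/25188) - 698*1/1224 = 3553/4198 - 349/612 = 354667/1284588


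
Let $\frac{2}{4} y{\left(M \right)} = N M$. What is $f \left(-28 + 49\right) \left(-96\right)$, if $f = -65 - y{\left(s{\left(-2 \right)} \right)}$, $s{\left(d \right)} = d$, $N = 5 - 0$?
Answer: $90720$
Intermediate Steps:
$N = 5$ ($N = 5 + 0 = 5$)
$y{\left(M \right)} = 10 M$ ($y{\left(M \right)} = 2 \cdot 5 M = 10 M$)
$f = -45$ ($f = -65 - 10 \left(-2\right) = -65 - -20 = -65 + 20 = -45$)
$f \left(-28 + 49\right) \left(-96\right) = - 45 \left(-28 + 49\right) \left(-96\right) = \left(-45\right) 21 \left(-96\right) = \left(-945\right) \left(-96\right) = 90720$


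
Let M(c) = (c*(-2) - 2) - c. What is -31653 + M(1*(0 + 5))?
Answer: -31670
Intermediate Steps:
M(c) = -2 - 3*c (M(c) = (-2*c - 2) - c = (-2 - 2*c) - c = -2 - 3*c)
-31653 + M(1*(0 + 5)) = -31653 + (-2 - 3*(0 + 5)) = -31653 + (-2 - 3*5) = -31653 + (-2 - 15) = -31653 - 17 = -31670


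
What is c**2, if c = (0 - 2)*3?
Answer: 36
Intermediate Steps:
c = -6 (c = -2*3 = -6)
c**2 = (-6)**2 = 36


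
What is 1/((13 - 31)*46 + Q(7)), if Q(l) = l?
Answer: -1/821 ≈ -0.0012180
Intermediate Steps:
1/((13 - 31)*46 + Q(7)) = 1/((13 - 31)*46 + 7) = 1/(-18*46 + 7) = 1/(-828 + 7) = 1/(-821) = -1/821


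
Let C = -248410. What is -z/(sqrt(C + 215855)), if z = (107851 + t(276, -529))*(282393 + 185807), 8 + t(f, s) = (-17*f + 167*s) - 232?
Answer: 1364896640*I*sqrt(32555)/6511 ≈ 3.7823e+7*I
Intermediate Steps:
t(f, s) = -240 - 17*f + 167*s (t(f, s) = -8 + ((-17*f + 167*s) - 232) = -8 + (-232 - 17*f + 167*s) = -240 - 17*f + 167*s)
z = 6824483200 (z = (107851 + (-240 - 17*276 + 167*(-529)))*(282393 + 185807) = (107851 + (-240 - 4692 - 88343))*468200 = (107851 - 93275)*468200 = 14576*468200 = 6824483200)
-z/(sqrt(C + 215855)) = -6824483200/(sqrt(-248410 + 215855)) = -6824483200/(sqrt(-32555)) = -6824483200/(I*sqrt(32555)) = -6824483200*(-I*sqrt(32555)/32555) = -(-1364896640)*I*sqrt(32555)/6511 = 1364896640*I*sqrt(32555)/6511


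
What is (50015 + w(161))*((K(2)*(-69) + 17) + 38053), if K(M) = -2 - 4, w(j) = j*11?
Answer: 1992932424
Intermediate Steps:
w(j) = 11*j
K(M) = -6
(50015 + w(161))*((K(2)*(-69) + 17) + 38053) = (50015 + 11*161)*((-6*(-69) + 17) + 38053) = (50015 + 1771)*((414 + 17) + 38053) = 51786*(431 + 38053) = 51786*38484 = 1992932424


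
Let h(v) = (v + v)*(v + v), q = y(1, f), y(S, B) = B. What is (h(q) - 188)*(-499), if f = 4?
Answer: 61876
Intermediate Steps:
q = 4
h(v) = 4*v² (h(v) = (2*v)*(2*v) = 4*v²)
(h(q) - 188)*(-499) = (4*4² - 188)*(-499) = (4*16 - 188)*(-499) = (64 - 188)*(-499) = -124*(-499) = 61876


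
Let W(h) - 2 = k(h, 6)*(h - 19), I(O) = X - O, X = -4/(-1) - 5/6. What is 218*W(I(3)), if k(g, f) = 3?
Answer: -11881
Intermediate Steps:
X = 19/6 (X = -4*(-1) - 5*⅙ = 4 - ⅚ = 19/6 ≈ 3.1667)
I(O) = 19/6 - O
W(h) = -55 + 3*h (W(h) = 2 + 3*(h - 19) = 2 + 3*(-19 + h) = 2 + (-57 + 3*h) = -55 + 3*h)
218*W(I(3)) = 218*(-55 + 3*(19/6 - 1*3)) = 218*(-55 + 3*(19/6 - 3)) = 218*(-55 + 3*(⅙)) = 218*(-55 + ½) = 218*(-109/2) = -11881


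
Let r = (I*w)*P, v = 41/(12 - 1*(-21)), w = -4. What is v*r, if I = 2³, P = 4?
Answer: -5248/33 ≈ -159.03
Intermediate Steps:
I = 8
v = 41/33 (v = 41/(12 + 21) = 41/33 ≈ 1.2424)
r = -128 (r = (8*(-4))*4 = -32*4 = -128)
v*r = (41/33)*(-128) = -5248/33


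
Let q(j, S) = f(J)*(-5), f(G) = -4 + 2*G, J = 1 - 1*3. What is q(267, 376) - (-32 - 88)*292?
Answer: 35080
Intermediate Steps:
J = -2 (J = 1 - 3 = -2)
q(j, S) = 40 (q(j, S) = (-4 + 2*(-2))*(-5) = (-4 - 4)*(-5) = -8*(-5) = 40)
q(267, 376) - (-32 - 88)*292 = 40 - (-32 - 88)*292 = 40 - (-120)*292 = 40 - 1*(-35040) = 40 + 35040 = 35080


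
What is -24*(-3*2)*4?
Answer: 576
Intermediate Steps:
-24*(-3*2)*4 = -(-144)*4 = -24*(-24) = 576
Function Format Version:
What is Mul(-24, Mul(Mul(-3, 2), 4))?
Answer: 576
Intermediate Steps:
Mul(-24, Mul(Mul(-3, 2), 4)) = Mul(-24, Mul(-6, 4)) = Mul(-24, -24) = 576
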